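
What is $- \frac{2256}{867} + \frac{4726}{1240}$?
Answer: $\frac{216667}{179180} \approx 1.2092$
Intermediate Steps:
$- \frac{2256}{867} + \frac{4726}{1240} = \left(-2256\right) \frac{1}{867} + 4726 \cdot \frac{1}{1240} = - \frac{752}{289} + \frac{2363}{620} = \frac{216667}{179180}$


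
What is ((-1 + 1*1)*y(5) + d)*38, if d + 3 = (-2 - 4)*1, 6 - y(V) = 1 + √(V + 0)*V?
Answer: -342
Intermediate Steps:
y(V) = 5 - V^(3/2) (y(V) = 6 - (1 + √(V + 0)*V) = 6 - (1 + √V*V) = 6 - (1 + V^(3/2)) = 6 + (-1 - V^(3/2)) = 5 - V^(3/2))
d = -9 (d = -3 + (-2 - 4)*1 = -3 - 6*1 = -3 - 6 = -9)
((-1 + 1*1)*y(5) + d)*38 = ((-1 + 1*1)*(5 - 5^(3/2)) - 9)*38 = ((-1 + 1)*(5 - 5*√5) - 9)*38 = (0*(5 - 5*√5) - 9)*38 = (0 - 9)*38 = -9*38 = -342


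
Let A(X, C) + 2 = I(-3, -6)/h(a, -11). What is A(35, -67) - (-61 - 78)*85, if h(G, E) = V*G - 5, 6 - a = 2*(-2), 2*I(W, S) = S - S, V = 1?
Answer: 11813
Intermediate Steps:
I(W, S) = 0 (I(W, S) = (S - S)/2 = (½)*0 = 0)
a = 10 (a = 6 - 2*(-2) = 6 - 1*(-4) = 6 + 4 = 10)
h(G, E) = -5 + G (h(G, E) = 1*G - 5 = G - 5 = -5 + G)
A(X, C) = -2 (A(X, C) = -2 + 0/(-5 + 10) = -2 + 0/5 = -2 + 0*(⅕) = -2 + 0 = -2)
A(35, -67) - (-61 - 78)*85 = -2 - (-61 - 78)*85 = -2 - (-139)*85 = -2 - 1*(-11815) = -2 + 11815 = 11813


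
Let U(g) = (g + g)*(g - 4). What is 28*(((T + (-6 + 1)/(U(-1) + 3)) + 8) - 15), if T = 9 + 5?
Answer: 2408/13 ≈ 185.23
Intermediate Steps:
T = 14
U(g) = 2*g*(-4 + g) (U(g) = (2*g)*(-4 + g) = 2*g*(-4 + g))
28*(((T + (-6 + 1)/(U(-1) + 3)) + 8) - 15) = 28*(((14 + (-6 + 1)/(2*(-1)*(-4 - 1) + 3)) + 8) - 15) = 28*(((14 - 5/(2*(-1)*(-5) + 3)) + 8) - 15) = 28*(((14 - 5/(10 + 3)) + 8) - 15) = 28*(((14 - 5/13) + 8) - 15) = 28*((177/13 + 8) - 15) = 28*(281/13 - 15) = 28*(86/13) = 2408/13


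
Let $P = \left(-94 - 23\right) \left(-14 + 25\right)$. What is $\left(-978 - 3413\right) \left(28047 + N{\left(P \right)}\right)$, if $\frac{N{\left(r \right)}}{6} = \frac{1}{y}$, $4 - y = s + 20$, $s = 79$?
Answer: $- \frac{11699639469}{95} \approx -1.2315 \cdot 10^{8}$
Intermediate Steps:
$P = -1287$ ($P = \left(-117\right) 11 = -1287$)
$y = -95$ ($y = 4 - \left(79 + 20\right) = 4 - 99 = -95$)
$N{\left(r \right)} = - \frac{6}{95}$ ($N{\left(r \right)} = \frac{6}{-95} = 6 \left(- \frac{1}{95}\right) = - \frac{6}{95}$)
$\left(-978 - 3413\right) \left(28047 + N{\left(P \right)}\right) = \left(-978 - 3413\right) \left(28047 - \frac{6}{95}\right) = \left(-4391\right) \frac{2664459}{95} = - \frac{11699639469}{95}$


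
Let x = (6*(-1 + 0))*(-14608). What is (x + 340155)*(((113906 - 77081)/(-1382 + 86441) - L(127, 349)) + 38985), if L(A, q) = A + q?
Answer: 155700035813152/9451 ≈ 1.6474e+10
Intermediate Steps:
x = 87648 (x = (6*(-1))*(-14608) = -6*(-14608) = 87648)
(x + 340155)*(((113906 - 77081)/(-1382 + 86441) - L(127, 349)) + 38985) = (87648 + 340155)*(((113906 - 77081)/(-1382 + 86441) - (127 + 349)) + 38985) = 427803*((36825/85059 - 1*476) + 38985) = 427803*((36825*(1/85059) - 476) + 38985) = 427803*((12275/28353 - 476) + 38985) = 427803*(-13483753/28353 + 38985) = 427803*(1091857952/28353) = 155700035813152/9451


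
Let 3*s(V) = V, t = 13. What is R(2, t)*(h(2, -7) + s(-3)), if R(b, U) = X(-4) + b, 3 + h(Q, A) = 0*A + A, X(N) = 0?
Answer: -22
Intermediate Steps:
s(V) = V/3
h(Q, A) = -3 + A (h(Q, A) = -3 + (0*A + A) = -3 + (0 + A) = -3 + A)
R(b, U) = b (R(b, U) = 0 + b = b)
R(2, t)*(h(2, -7) + s(-3)) = 2*((-3 - 7) + (⅓)*(-3)) = 2*(-10 - 1) = 2*(-11) = -22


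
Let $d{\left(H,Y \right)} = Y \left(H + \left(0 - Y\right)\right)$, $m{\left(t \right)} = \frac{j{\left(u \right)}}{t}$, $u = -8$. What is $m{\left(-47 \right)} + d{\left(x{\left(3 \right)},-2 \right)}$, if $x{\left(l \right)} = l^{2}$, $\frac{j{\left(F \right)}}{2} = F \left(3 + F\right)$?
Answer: $- \frac{1114}{47} \approx -23.702$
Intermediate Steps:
$j{\left(F \right)} = 2 F \left(3 + F\right)$
$m{\left(t \right)} = \frac{80}{t}$ ($m{\left(t \right)} = \frac{2 \left(-8\right) \left(3 - 8\right)}{t} = \frac{2 \left(-8\right) \left(-5\right)}{t} = \frac{80}{t}$)
$d{\left(H,Y \right)} = Y \left(H - Y\right)$
$m{\left(-47 \right)} + d{\left(x{\left(3 \right)},-2 \right)} = \frac{80}{-47} - 2 \left(3^{2} - -2\right) = 80 \left(- \frac{1}{47}\right) - 2 \left(9 + 2\right) = - \frac{80}{47} - 22 = - \frac{1114}{47}$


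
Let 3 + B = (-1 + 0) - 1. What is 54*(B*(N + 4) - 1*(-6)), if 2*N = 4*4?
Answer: -2916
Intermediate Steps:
B = -5 (B = -3 + ((-1 + 0) - 1) = -3 + (-1 - 1) = -3 - 2 = -5)
N = 8 (N = (4*4)/2 = (1/2)*16 = 8)
54*(B*(N + 4) - 1*(-6)) = 54*(-5*(8 + 4) - 1*(-6)) = 54*(-5*12 + 6) = 54*(-60 + 6) = 54*(-54) = -2916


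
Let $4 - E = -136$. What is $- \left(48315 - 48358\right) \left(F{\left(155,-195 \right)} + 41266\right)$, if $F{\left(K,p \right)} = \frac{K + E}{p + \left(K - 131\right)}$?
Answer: $\frac{303416213}{171} \approx 1.7744 \cdot 10^{6}$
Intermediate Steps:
$E = 140$ ($E = 4 - -136 = 4 + 136 = 140$)
$F{\left(K,p \right)} = \frac{140 + K}{-131 + K + p}$ ($F{\left(K,p \right)} = \frac{K + 140}{p + \left(K - 131\right)} = \frac{140 + K}{p + \left(-131 + K\right)} = \frac{140 + K}{-131 + K + p}$)
$- \left(48315 - 48358\right) \left(F{\left(155,-195 \right)} + 41266\right) = - \left(48315 - 48358\right) \left(\frac{140 + 155}{-131 + 155 - 195} + 41266\right) = - \left(-43\right) \left(\frac{1}{-171} \cdot 295 + 41266\right) = - \left(-43\right) \left(\left(- \frac{1}{171}\right) 295 + 41266\right) = - \left(-43\right) \left(- \frac{295}{171} + 41266\right) = - \frac{\left(-43\right) 7056191}{171} = \left(-1\right) \left(- \frac{303416213}{171}\right) = \frac{303416213}{171}$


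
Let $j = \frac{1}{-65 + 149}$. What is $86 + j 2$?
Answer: $\frac{3613}{42} \approx 86.024$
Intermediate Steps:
$j = \frac{1}{84} \approx 0.011905$
$86 + j 2 = 86 + \frac{1}{84} \cdot 2 = 86 + \frac{1}{42} = \frac{3613}{42}$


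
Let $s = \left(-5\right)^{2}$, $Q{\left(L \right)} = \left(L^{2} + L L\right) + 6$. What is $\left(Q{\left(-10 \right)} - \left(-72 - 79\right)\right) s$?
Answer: $8925$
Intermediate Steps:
$Q{\left(L \right)} = 6 + 2 L^{2}$ ($Q{\left(L \right)} = \left(L^{2} + L^{2}\right) + 6 = 2 L^{2} + 6 = 6 + 2 L^{2}$)
$s = 25$
$\left(Q{\left(-10 \right)} - \left(-72 - 79\right)\right) s = \left(\left(6 + 2 \left(-10\right)^{2}\right) - \left(-72 - 79\right)\right) 25 = \left(\left(6 + 2 \cdot 100\right) - -151\right) 25 = \left(\left(6 + 200\right) + 151\right) 25 = \left(206 + 151\right) 25 = 357 \cdot 25 = 8925$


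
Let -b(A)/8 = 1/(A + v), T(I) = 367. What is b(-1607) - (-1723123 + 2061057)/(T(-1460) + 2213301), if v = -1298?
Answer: -481994463/3215352770 ≈ -0.14990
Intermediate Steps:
b(A) = -8/(-1298 + A) (b(A) = -8/(A - 1298) = -8/(-1298 + A))
b(-1607) - (-1723123 + 2061057)/(T(-1460) + 2213301) = -8/(-1298 - 1607) - (-1723123 + 2061057)/(367 + 2213301) = -8/(-2905) - 337934/2213668 = -8*(-1/2905) - 337934/2213668 = 8/2905 - 1*168967/1106834 = 8/2905 - 168967/1106834 = -481994463/3215352770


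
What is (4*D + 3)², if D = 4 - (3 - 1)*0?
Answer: 361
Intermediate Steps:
D = 4 (D = 4 - 2*0 = 4 - 1*0 = 4 + 0 = 4)
(4*D + 3)² = (4*4 + 3)² = (16 + 3)² = 19² = 361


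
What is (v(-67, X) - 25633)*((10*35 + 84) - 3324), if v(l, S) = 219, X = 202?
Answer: 73446460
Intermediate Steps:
(v(-67, X) - 25633)*((10*35 + 84) - 3324) = (219 - 25633)*((10*35 + 84) - 3324) = -25414*((350 + 84) - 3324) = -25414*(434 - 3324) = -25414*(-2890) = 73446460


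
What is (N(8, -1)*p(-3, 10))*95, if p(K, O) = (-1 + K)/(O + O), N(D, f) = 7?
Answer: -133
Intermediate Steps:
p(K, O) = (-1 + K)/(2*O) (p(K, O) = (-1 + K)/((2*O)) = (-1 + K)*(1/(2*O)) = (-1 + K)/(2*O))
(N(8, -1)*p(-3, 10))*95 = (7*((1/2)*(-1 - 3)/10))*95 = (7*((1/2)*(1/10)*(-4)))*95 = (7*(-1/5))*95 = -7/5*95 = -133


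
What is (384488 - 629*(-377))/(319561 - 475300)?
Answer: -207207/51913 ≈ -3.9914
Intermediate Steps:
(384488 - 629*(-377))/(319561 - 475300) = (384488 + 237133)/(-155739) = 621621*(-1/155739) = -207207/51913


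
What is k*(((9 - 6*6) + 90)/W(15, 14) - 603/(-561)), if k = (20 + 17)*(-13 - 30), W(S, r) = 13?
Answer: -22900854/2431 ≈ -9420.3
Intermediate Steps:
k = -1591 (k = 37*(-43) = -1591)
k*(((9 - 6*6) + 90)/W(15, 14) - 603/(-561)) = -1591*(((9 - 6*6) + 90)/13 - 603/(-561)) = -1591*(((9 - 36) + 90)*(1/13) - 603*(-1/561)) = -1591*((-27 + 90)*(1/13) + 201/187) = -1591*(63*(1/13) + 201/187) = -1591*(63/13 + 201/187) = -1591*14394/2431 = -22900854/2431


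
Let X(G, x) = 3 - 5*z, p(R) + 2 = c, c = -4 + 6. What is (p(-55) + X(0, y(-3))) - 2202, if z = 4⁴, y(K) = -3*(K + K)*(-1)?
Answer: -3479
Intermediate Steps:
c = 2
p(R) = 0 (p(R) = -2 + 2 = 0)
y(K) = 6*K (y(K) = -3*2*K*(-1) = -(-6)*K = 6*K)
z = 256
X(G, x) = -1277 (X(G, x) = 3 - 5*256 = 3 - 1280 = -1277)
(p(-55) + X(0, y(-3))) - 2202 = (0 - 1277) - 2202 = -1277 - 2202 = -3479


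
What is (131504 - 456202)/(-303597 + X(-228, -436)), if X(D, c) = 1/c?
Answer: 141568328/132368293 ≈ 1.0695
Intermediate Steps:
(131504 - 456202)/(-303597 + X(-228, -436)) = (131504 - 456202)/(-303597 + 1/(-436)) = -324698/(-303597 - 1/436) = -324698/(-132368293/436) = -324698*(-436/132368293) = 141568328/132368293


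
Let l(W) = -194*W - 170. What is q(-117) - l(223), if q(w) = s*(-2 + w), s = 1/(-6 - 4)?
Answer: 434439/10 ≈ 43444.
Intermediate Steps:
s = -⅒ (s = 1/(-10) = -⅒ ≈ -0.10000)
l(W) = -170 - 194*W
q(w) = ⅕ - w/10 (q(w) = -(-2 + w)/10 = ⅕ - w/10)
q(-117) - l(223) = (⅕ - ⅒*(-117)) - (-170 - 194*223) = (⅕ + 117/10) - (-170 - 43262) = 119/10 - 1*(-43432) = 119/10 + 43432 = 434439/10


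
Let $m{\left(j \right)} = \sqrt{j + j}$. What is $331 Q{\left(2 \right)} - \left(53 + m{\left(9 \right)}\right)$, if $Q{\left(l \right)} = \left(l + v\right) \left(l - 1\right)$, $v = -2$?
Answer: $-53 - 3 \sqrt{2} \approx -57.243$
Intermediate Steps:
$m{\left(j \right)} = \sqrt{2} \sqrt{j}$ ($m{\left(j \right)} = \sqrt{2 j} = \sqrt{2} \sqrt{j}$)
$Q{\left(l \right)} = \left(-1 + l\right) \left(-2 + l\right)$ ($Q{\left(l \right)} = \left(l - 2\right) \left(l - 1\right) = \left(-2 + l\right) \left(-1 + l\right) = \left(-1 + l\right) \left(-2 + l\right)$)
$331 Q{\left(2 \right)} - \left(53 + m{\left(9 \right)}\right) = 331 \left(2 + 2^{2} - 6\right) - \left(53 + \sqrt{2} \sqrt{9}\right) = 331 \left(2 + 4 - 6\right) - \left(53 + \sqrt{2} \cdot 3\right) = 331 \cdot 0 - \left(53 + 3 \sqrt{2}\right) = 0 - \left(53 + 3 \sqrt{2}\right) = -53 - 3 \sqrt{2}$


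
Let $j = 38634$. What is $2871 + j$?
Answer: $41505$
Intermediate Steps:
$2871 + j = 2871 + 38634 = 41505$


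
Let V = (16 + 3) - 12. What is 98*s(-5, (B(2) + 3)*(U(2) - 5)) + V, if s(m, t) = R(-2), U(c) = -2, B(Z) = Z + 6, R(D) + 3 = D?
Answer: -483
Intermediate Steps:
R(D) = -3 + D
B(Z) = 6 + Z
s(m, t) = -5 (s(m, t) = -3 - 2 = -5)
V = 7 (V = 19 - 12 = 7)
98*s(-5, (B(2) + 3)*(U(2) - 5)) + V = 98*(-5) + 7 = -490 + 7 = -483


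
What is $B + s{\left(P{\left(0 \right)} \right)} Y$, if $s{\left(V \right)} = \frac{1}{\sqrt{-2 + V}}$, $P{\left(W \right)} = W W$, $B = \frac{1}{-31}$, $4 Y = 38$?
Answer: $- \frac{1}{31} - \frac{19 i \sqrt{2}}{4} \approx -0.032258 - 6.7175 i$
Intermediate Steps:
$Y = \frac{19}{2}$ ($Y = \frac{1}{4} \cdot 38 = \frac{19}{2} \approx 9.5$)
$B = - \frac{1}{31} \approx -0.032258$
$P{\left(W \right)} = W^{2}$
$s{\left(V \right)} = \frac{1}{\sqrt{-2 + V}}$
$B + s{\left(P{\left(0 \right)} \right)} Y = - \frac{1}{31} + \frac{1}{\sqrt{-2 + 0^{2}}} \cdot \frac{19}{2} = - \frac{1}{31} + \frac{1}{\sqrt{-2 + 0}} \cdot \frac{19}{2} = - \frac{1}{31} + \frac{1}{\sqrt{-2}} \cdot \frac{19}{2} = - \frac{1}{31} + - \frac{i \sqrt{2}}{2} \cdot \frac{19}{2} = - \frac{1}{31} - \frac{19 i \sqrt{2}}{4}$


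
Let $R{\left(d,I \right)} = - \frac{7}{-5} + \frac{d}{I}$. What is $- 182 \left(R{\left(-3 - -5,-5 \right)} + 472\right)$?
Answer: $-86086$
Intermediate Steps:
$R{\left(d,I \right)} = \frac{7}{5} + \frac{d}{I}$ ($R{\left(d,I \right)} = \left(-7\right) \left(- \frac{1}{5}\right) + \frac{d}{I} = \frac{7}{5} + \frac{d}{I}$)
$- 182 \left(R{\left(-3 - -5,-5 \right)} + 472\right) = - 182 \left(\left(\frac{7}{5} + \frac{-3 - -5}{-5}\right) + 472\right) = - 182 \left(\left(\frac{7}{5} + \left(-3 + 5\right) \left(- \frac{1}{5}\right)\right) + 472\right) = - 182 \left(\left(\frac{7}{5} + 2 \left(- \frac{1}{5}\right)\right) + 472\right) = - 182 \left(\left(\frac{7}{5} - \frac{2}{5}\right) + 472\right) = - 182 \left(1 + 472\right) = \left(-182\right) 473 = -86086$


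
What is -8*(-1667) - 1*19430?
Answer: -6094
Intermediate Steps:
-8*(-1667) - 1*19430 = 13336 - 19430 = -6094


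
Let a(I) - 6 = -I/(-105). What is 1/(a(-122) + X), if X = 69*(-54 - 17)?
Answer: -105/513887 ≈ -0.00020433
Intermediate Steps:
X = -4899 (X = 69*(-71) = -4899)
a(I) = 6 + I/105 (a(I) = 6 - I/(-105) = 6 - I*(-1)/105 = 6 - (-1)*I/105 = 6 + I/105)
1/(a(-122) + X) = 1/((6 + (1/105)*(-122)) - 4899) = 1/((6 - 122/105) - 4899) = 1/(508/105 - 4899) = 1/(-513887/105) = -105/513887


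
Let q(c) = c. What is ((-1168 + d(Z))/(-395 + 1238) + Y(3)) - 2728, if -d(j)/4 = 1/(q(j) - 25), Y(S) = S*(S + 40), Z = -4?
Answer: -63571621/24447 ≈ -2600.4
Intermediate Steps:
Y(S) = S*(40 + S)
d(j) = -4/(-25 + j) (d(j) = -4/(j - 25) = -4/(-25 + j))
((-1168 + d(Z))/(-395 + 1238) + Y(3)) - 2728 = ((-1168 - 4/(-25 - 4))/(-395 + 1238) + 3*(40 + 3)) - 2728 = ((-1168 - 4/(-29))/843 + 3*43) - 2728 = ((-1168 - 4*(-1/29))*(1/843) + 129) - 2728 = ((-1168 + 4/29)*(1/843) + 129) - 2728 = (-33868/29*1/843 + 129) - 2728 = (-33868/24447 + 129) - 2728 = 3119795/24447 - 2728 = -63571621/24447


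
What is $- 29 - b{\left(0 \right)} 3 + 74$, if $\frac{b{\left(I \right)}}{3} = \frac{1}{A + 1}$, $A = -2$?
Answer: $-187$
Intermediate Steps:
$b{\left(I \right)} = -3$ ($b{\left(I \right)} = \frac{3}{-2 + 1} = \frac{3}{-1} = 3 \left(-1\right) = -3$)
$- 29 - b{\left(0 \right)} 3 + 74 = - 29 \left(-1\right) \left(-3\right) 3 + 74 = - 29 \cdot 3 \cdot 3 + 74 = \left(-29\right) 9 + 74 = -261 + 74 = -187$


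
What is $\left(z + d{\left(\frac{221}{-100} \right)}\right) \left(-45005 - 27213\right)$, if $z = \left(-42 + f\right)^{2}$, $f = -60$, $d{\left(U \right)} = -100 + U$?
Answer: $- \frac{37198733511}{50} \approx -7.4397 \cdot 10^{8}$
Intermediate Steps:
$z = 10404$ ($z = \left(-42 - 60\right)^{2} = \left(-102\right)^{2} = 10404$)
$\left(z + d{\left(\frac{221}{-100} \right)}\right) \left(-45005 - 27213\right) = \left(10404 - \left(100 - \frac{221}{-100}\right)\right) \left(-45005 - 27213\right) = \left(10404 + \left(-100 + 221 \left(- \frac{1}{100}\right)\right)\right) \left(-72218\right) = \left(10404 - \frac{10221}{100}\right) \left(-72218\right) = \frac{1030179}{100} \left(-72218\right) = - \frac{37198733511}{50}$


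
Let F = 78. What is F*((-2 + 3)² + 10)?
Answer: 858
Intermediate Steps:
F*((-2 + 3)² + 10) = 78*((-2 + 3)² + 10) = 78*(1² + 10) = 78*(1 + 10) = 78*11 = 858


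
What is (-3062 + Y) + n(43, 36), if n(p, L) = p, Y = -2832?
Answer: -5851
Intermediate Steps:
(-3062 + Y) + n(43, 36) = (-3062 - 2832) + 43 = -5894 + 43 = -5851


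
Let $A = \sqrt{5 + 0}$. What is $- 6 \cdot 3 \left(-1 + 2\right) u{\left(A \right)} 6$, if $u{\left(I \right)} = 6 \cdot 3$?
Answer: $-1944$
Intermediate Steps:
$A = \sqrt{5} \approx 2.2361$
$u{\left(I \right)} = 18$
$- 6 \cdot 3 \left(-1 + 2\right) u{\left(A \right)} 6 = - 6 \cdot 3 \left(-1 + 2\right) 18 \cdot 6 = - 6 \cdot 3 \cdot 1 \cdot 18 \cdot 6 = \left(-6\right) 3 \cdot 18 \cdot 6 = \left(-18\right) 18 \cdot 6 = \left(-324\right) 6 = -1944$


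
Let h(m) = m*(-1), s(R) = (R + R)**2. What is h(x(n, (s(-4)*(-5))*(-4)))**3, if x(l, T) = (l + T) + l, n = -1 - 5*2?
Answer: -1990865512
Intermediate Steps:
s(R) = 4*R**2 (s(R) = (2*R)**2 = 4*R**2)
n = -11 (n = -1 - 10 = -11)
x(l, T) = T + 2*l (x(l, T) = (T + l) + l = T + 2*l)
h(m) = -m
h(x(n, (s(-4)*(-5))*(-4)))**3 = (-(((4*(-4)**2)*(-5))*(-4) + 2*(-11)))**3 = (-(((4*16)*(-5))*(-4) - 22))**3 = (-((64*(-5))*(-4) - 22))**3 = (-(-320*(-4) - 22))**3 = (-(1280 - 22))**3 = (-1*1258)**3 = (-1258)**3 = -1990865512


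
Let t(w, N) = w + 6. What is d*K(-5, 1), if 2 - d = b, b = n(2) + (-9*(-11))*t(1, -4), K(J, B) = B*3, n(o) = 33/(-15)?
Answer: -10332/5 ≈ -2066.4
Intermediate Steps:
t(w, N) = 6 + w
n(o) = -11/5 (n(o) = 33*(-1/15) = -11/5)
K(J, B) = 3*B
b = 3454/5 (b = -11/5 + (-9*(-11))*(6 + 1) = -11/5 + 99*7 = -11/5 + 693 = 3454/5 ≈ 690.80)
d = -3444/5 (d = 2 - 1*3454/5 = 2 - 3454/5 = -3444/5 ≈ -688.80)
d*K(-5, 1) = -10332/5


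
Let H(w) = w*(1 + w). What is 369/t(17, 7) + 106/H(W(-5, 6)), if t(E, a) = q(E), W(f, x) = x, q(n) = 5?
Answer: 8014/105 ≈ 76.324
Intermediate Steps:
t(E, a) = 5
369/t(17, 7) + 106/H(W(-5, 6)) = 369/5 + 106/((6*(1 + 6))) = 369*(⅕) + 106/((6*7)) = 369/5 + 106/42 = 369/5 + 106*(1/42) = 369/5 + 53/21 = 8014/105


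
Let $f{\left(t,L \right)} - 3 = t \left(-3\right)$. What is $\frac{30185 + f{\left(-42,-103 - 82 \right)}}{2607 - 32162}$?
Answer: $- \frac{1318}{1285} \approx -1.0257$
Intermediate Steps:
$f{\left(t,L \right)} = 3 - 3 t$ ($f{\left(t,L \right)} = 3 + t \left(-3\right) = 3 - 3 t$)
$\frac{30185 + f{\left(-42,-103 - 82 \right)}}{2607 - 32162} = \frac{30185 + \left(3 - -126\right)}{2607 - 32162} = \frac{30185 + \left(3 + 126\right)}{-29555} = \left(30185 + 129\right) \left(- \frac{1}{29555}\right) = 30314 \left(- \frac{1}{29555}\right) = - \frac{1318}{1285}$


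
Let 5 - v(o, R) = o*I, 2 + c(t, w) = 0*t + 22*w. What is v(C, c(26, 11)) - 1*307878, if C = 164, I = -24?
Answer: -303937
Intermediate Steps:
c(t, w) = -2 + 22*w (c(t, w) = -2 + (0*t + 22*w) = -2 + (0 + 22*w) = -2 + 22*w)
v(o, R) = 5 + 24*o (v(o, R) = 5 - o*(-24) = 5 - (-24)*o = 5 + 24*o)
v(C, c(26, 11)) - 1*307878 = (5 + 24*164) - 1*307878 = (5 + 3936) - 307878 = 3941 - 307878 = -303937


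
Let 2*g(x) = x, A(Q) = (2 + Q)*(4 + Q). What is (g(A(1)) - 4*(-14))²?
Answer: 16129/4 ≈ 4032.3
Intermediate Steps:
g(x) = x/2
(g(A(1)) - 4*(-14))² = ((8 + 1² + 6*1)/2 - 4*(-14))² = ((8 + 1 + 6)/2 + 56)² = ((½)*15 + 56)² = (15/2 + 56)² = (127/2)² = 16129/4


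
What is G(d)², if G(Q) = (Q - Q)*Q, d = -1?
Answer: 0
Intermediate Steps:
G(Q) = 0 (G(Q) = 0*Q = 0)
G(d)² = 0² = 0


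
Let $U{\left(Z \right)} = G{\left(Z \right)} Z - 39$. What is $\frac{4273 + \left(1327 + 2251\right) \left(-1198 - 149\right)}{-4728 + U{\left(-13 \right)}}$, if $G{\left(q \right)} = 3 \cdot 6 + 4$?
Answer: $\frac{4815293}{5053} \approx 952.96$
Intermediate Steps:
$G{\left(q \right)} = 22$ ($G{\left(q \right)} = 18 + 4 = 22$)
$U{\left(Z \right)} = -39 + 22 Z$ ($U{\left(Z \right)} = 22 Z - 39 = -39 + 22 Z$)
$\frac{4273 + \left(1327 + 2251\right) \left(-1198 - 149\right)}{-4728 + U{\left(-13 \right)}} = \frac{4273 + \left(1327 + 2251\right) \left(-1198 - 149\right)}{-4728 + \left(-39 + 22 \left(-13\right)\right)} = \frac{4273 + 3578 \left(-1347\right)}{-4728 - 325} = \frac{4273 - 4819566}{-4728 - 325} = - \frac{4815293}{-5053} = \left(-4815293\right) \left(- \frac{1}{5053}\right) = \frac{4815293}{5053}$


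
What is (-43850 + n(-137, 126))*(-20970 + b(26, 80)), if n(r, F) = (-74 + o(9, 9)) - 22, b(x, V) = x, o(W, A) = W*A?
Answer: 918708560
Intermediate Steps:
o(W, A) = A*W
n(r, F) = -15 (n(r, F) = (-74 + 9*9) - 22 = (-74 + 81) - 22 = 7 - 22 = -15)
(-43850 + n(-137, 126))*(-20970 + b(26, 80)) = (-43850 - 15)*(-20970 + 26) = -43865*(-20944) = 918708560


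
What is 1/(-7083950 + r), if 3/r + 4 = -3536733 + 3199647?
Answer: -337090/2387928705503 ≈ -1.4116e-7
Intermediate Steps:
r = -3/337090 (r = 3/(-4 + (-3536733 + 3199647)) = 3/(-4 - 337086) = 3/(-337090) = 3*(-1/337090) = -3/337090 ≈ -8.8997e-6)
1/(-7083950 + r) = 1/(-7083950 - 3/337090) = 1/(-2387928705503/337090) = -337090/2387928705503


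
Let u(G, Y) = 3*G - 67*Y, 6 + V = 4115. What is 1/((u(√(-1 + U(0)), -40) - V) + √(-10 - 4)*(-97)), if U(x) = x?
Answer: I/(-3 - 1429*I + 97*√14) ≈ -0.00065804 + 0.00016575*I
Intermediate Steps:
V = 4109 (V = -6 + 4115 = 4109)
u(G, Y) = -67*Y + 3*G
1/((u(√(-1 + U(0)), -40) - V) + √(-10 - 4)*(-97)) = 1/(((-67*(-40) + 3*√(-1 + 0)) - 1*4109) + √(-10 - 4)*(-97)) = 1/(((2680 + 3*√(-1)) - 4109) + √(-14)*(-97)) = 1/(((2680 + 3*I) - 4109) + (I*√14)*(-97)) = 1/((-1429 + 3*I) - 97*I*√14) = 1/(-1429 + 3*I - 97*I*√14)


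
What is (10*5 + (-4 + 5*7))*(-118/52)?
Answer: -4779/26 ≈ -183.81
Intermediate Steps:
(10*5 + (-4 + 5*7))*(-118/52) = (50 + (-4 + 35))*(-118*1/52) = (50 + 31)*(-59/26) = 81*(-59/26) = -4779/26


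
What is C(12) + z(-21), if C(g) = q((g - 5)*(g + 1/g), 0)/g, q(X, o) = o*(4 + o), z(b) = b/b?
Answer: 1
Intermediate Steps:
z(b) = 1
C(g) = 0 (C(g) = (0*(4 + 0))/g = (0*4)/g = 0/g = 0)
C(12) + z(-21) = 0 + 1 = 1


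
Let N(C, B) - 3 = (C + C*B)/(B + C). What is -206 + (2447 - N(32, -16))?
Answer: 2268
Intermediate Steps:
N(C, B) = 3 + (C + B*C)/(B + C) (N(C, B) = 3 + (C + C*B)/(B + C) = 3 + (C + B*C)/(B + C))
-206 + (2447 - N(32, -16)) = -206 + (2447 - (3*(-16) + 4*32 - 16*32)/(-16 + 32)) = -206 + (2447 - (-48 + 128 - 512)/16) = -206 + (2447 - (-432)/16) = -206 + (2447 - 1*(-27)) = -206 + (2447 + 27) = -206 + 2474 = 2268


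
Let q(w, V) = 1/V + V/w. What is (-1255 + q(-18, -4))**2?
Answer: 2041322761/1296 ≈ 1.5751e+6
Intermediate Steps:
q(w, V) = 1/V + V/w
(-1255 + q(-18, -4))**2 = (-1255 + (1/(-4) - 4/(-18)))**2 = (-1255 + (-1/4 - 4*(-1/18)))**2 = (-1255 + (-1/4 + 2/9))**2 = (-1255 - 1/36)**2 = (-45181/36)**2 = 2041322761/1296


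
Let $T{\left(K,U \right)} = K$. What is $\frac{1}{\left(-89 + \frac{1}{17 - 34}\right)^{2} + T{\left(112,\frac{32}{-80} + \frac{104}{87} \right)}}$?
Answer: $\frac{289}{2324564} \approx 0.00012432$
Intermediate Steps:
$\frac{1}{\left(-89 + \frac{1}{17 - 34}\right)^{2} + T{\left(112,\frac{32}{-80} + \frac{104}{87} \right)}} = \frac{1}{\left(-89 + \frac{1}{17 - 34}\right)^{2} + 112} = \frac{1}{\left(-89 + \frac{1}{-17}\right)^{2} + 112} = \frac{1}{\left(-89 - \frac{1}{17}\right)^{2} + 112} = \frac{1}{\left(- \frac{1514}{17}\right)^{2} + 112} = \frac{1}{\frac{2292196}{289} + 112} = \frac{1}{\frac{2324564}{289}} = \frac{289}{2324564}$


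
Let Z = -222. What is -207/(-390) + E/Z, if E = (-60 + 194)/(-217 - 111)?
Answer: 1260431/2366520 ≈ 0.53261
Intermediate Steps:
E = -67/164 (E = 134/(-328) = 134*(-1/328) = -67/164 ≈ -0.40854)
-207/(-390) + E/Z = -207/(-390) - 67/164/(-222) = -207*(-1/390) - 67/164*(-1/222) = 69/130 + 67/36408 = 1260431/2366520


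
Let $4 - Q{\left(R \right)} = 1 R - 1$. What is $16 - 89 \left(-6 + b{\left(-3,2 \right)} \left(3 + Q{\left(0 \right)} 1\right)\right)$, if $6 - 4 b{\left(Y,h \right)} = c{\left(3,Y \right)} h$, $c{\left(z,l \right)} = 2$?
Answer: $194$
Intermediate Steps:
$Q{\left(R \right)} = 5 - R$ ($Q{\left(R \right)} = 4 - \left(1 R - 1\right) = 4 - \left(R - 1\right) = 4 - \left(-1 + R\right) = 5 - R$)
$b{\left(Y,h \right)} = \frac{3}{2} - \frac{h}{2}$ ($b{\left(Y,h \right)} = \frac{3}{2} - \frac{2 h}{4} = \frac{3}{2} - \frac{h}{2}$)
$16 - 89 \left(-6 + b{\left(-3,2 \right)} \left(3 + Q{\left(0 \right)} 1\right)\right) = 16 - 89 \left(-6 + \left(\frac{3}{2} - 1\right) \left(3 + \left(5 - 0\right) 1\right)\right) = 16 - 89 \left(-6 + \left(\frac{3}{2} - 1\right) \left(3 + \left(5 + 0\right) 1\right)\right) = 16 - 89 \left(-6 + \frac{3 + 5 \cdot 1}{2}\right) = 16 - 89 \left(-6 + \frac{3 + 5}{2}\right) = 16 - 89 \left(-6 + \frac{1}{2} \cdot 8\right) = 16 - 89 \left(-6 + 4\right) = 16 - -178 = 16 + 178 = 194$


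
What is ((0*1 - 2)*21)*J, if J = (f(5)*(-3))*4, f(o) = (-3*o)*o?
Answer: -37800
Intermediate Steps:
f(o) = -3*o²
J = 900 (J = (-3*5²*(-3))*4 = (-3*25*(-3))*4 = -75*(-3)*4 = 225*4 = 900)
((0*1 - 2)*21)*J = ((0*1 - 2)*21)*900 = ((0 - 2)*21)*900 = -2*21*900 = -42*900 = -37800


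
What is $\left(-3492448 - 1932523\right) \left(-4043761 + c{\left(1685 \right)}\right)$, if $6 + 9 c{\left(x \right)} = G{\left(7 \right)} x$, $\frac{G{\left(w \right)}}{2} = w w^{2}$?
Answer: $\frac{191164829724595}{9} \approx 2.1241 \cdot 10^{13}$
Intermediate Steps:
$G{\left(w \right)} = 2 w^{3}$ ($G{\left(w \right)} = 2 w w^{2} = 2 w^{3}$)
$c{\left(x \right)} = - \frac{2}{3} + \frac{686 x}{9}$ ($c{\left(x \right)} = - \frac{2}{3} + \frac{2 \cdot 7^{3} x}{9} = - \frac{2}{3} + \frac{2 \cdot 343 x}{9} = - \frac{2}{3} + \frac{686 x}{9}$)
$\left(-3492448 - 1932523\right) \left(-4043761 + c{\left(1685 \right)}\right) = \left(-3492448 - 1932523\right) \left(-4043761 + \left(- \frac{2}{3} + \frac{686}{9} \cdot 1685\right)\right) = \left(-3492448 - 1932523\right) \left(-4043761 + \left(- \frac{2}{3} + \frac{1155910}{9}\right)\right) = - 5424971 \left(-4043761 + \frac{1155904}{9}\right) = \left(-5424971\right) \left(- \frac{35237945}{9}\right) = \frac{191164829724595}{9}$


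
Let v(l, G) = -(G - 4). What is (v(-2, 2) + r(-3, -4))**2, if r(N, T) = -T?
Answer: 36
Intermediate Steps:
v(l, G) = 4 - G (v(l, G) = -(-4 + G) = 4 - G)
(v(-2, 2) + r(-3, -4))**2 = ((4 - 1*2) - 1*(-4))**2 = ((4 - 2) + 4)**2 = (2 + 4)**2 = 6**2 = 36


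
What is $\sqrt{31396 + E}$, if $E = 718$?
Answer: $\sqrt{32114} \approx 179.2$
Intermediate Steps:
$\sqrt{31396 + E} = \sqrt{31396 + 718} = \sqrt{32114}$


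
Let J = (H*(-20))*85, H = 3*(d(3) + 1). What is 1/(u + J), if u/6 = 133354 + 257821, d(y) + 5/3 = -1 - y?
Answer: 1/2370850 ≈ 4.2179e-7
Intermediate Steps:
d(y) = -8/3 - y (d(y) = -5/3 + (-1 - y) = -8/3 - y)
H = -14 (H = 3*((-8/3 - 1*3) + 1) = 3*((-8/3 - 3) + 1) = 3*(-17/3 + 1) = 3*(-14/3) = -14)
u = 2347050 (u = 6*(133354 + 257821) = 6*391175 = 2347050)
J = 23800 (J = -14*(-20)*85 = 280*85 = 23800)
1/(u + J) = 1/(2347050 + 23800) = 1/2370850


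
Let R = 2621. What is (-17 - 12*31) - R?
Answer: -3010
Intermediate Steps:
(-17 - 12*31) - R = (-17 - 12*31) - 1*2621 = (-17 - 372) - 2621 = -389 - 2621 = -3010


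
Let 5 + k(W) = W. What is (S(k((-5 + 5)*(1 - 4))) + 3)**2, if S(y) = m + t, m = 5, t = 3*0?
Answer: 64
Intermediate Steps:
t = 0
k(W) = -5 + W
S(y) = 5 (S(y) = 5 + 0 = 5)
(S(k((-5 + 5)*(1 - 4))) + 3)**2 = (5 + 3)**2 = 8**2 = 64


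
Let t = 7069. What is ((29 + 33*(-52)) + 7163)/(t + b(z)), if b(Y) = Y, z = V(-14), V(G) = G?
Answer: 5476/7055 ≈ 0.77619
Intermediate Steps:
z = -14
((29 + 33*(-52)) + 7163)/(t + b(z)) = ((29 + 33*(-52)) + 7163)/(7069 - 14) = ((29 - 1716) + 7163)/7055 = (-1687 + 7163)*(1/7055) = 5476*(1/7055) = 5476/7055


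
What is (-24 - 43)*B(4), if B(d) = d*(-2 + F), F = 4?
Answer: -536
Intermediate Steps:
B(d) = 2*d (B(d) = d*(-2 + 4) = d*2 = 2*d)
(-24 - 43)*B(4) = (-24 - 43)*(2*4) = -67*8 = -536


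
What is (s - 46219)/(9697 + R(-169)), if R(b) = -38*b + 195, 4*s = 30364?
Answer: -6438/2719 ≈ -2.3678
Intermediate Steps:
s = 7591 (s = (¼)*30364 = 7591)
R(b) = 195 - 38*b
(s - 46219)/(9697 + R(-169)) = (7591 - 46219)/(9697 + (195 - 38*(-169))) = -38628/(9697 + (195 + 6422)) = -38628/(9697 + 6617) = -38628/16314 = -38628*1/16314 = -6438/2719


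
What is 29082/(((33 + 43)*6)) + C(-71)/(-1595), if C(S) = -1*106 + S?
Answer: 7744417/121220 ≈ 63.887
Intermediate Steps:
C(S) = -106 + S
29082/(((33 + 43)*6)) + C(-71)/(-1595) = 29082/(((33 + 43)*6)) + (-106 - 71)/(-1595) = 29082/((76*6)) - 177*(-1/1595) = 29082/456 + 177/1595 = 29082*(1/456) + 177/1595 = 4847/76 + 177/1595 = 7744417/121220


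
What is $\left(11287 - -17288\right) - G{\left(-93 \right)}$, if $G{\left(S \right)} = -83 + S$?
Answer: $28751$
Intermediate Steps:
$\left(11287 - -17288\right) - G{\left(-93 \right)} = \left(11287 - -17288\right) - \left(-83 - 93\right) = \left(11287 + 17288\right) - -176 = 28575 + 176 = 28751$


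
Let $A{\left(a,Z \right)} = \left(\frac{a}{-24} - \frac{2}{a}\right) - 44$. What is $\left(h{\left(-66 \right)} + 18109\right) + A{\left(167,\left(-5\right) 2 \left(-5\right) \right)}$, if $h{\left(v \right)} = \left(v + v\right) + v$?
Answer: $\frac{71582999}{4008} \approx 17860.0$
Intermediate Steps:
$h{\left(v \right)} = 3 v$ ($h{\left(v \right)} = 2 v + v = 3 v$)
$A{\left(a,Z \right)} = -44 - \frac{2}{a} - \frac{a}{24}$ ($A{\left(a,Z \right)} = \left(a \left(- \frac{1}{24}\right) - \frac{2}{a}\right) - 44 = \left(- \frac{a}{24} - \frac{2}{a}\right) - 44 = \left(- \frac{2}{a} - \frac{a}{24}\right) - 44 = -44 - \frac{2}{a} - \frac{a}{24}$)
$\left(h{\left(-66 \right)} + 18109\right) + A{\left(167,\left(-5\right) 2 \left(-5\right) \right)} = \left(3 \left(-66\right) + 18109\right) - \left(\frac{1223}{24} + \frac{2}{167}\right) = \left(-198 + 18109\right) - \frac{204289}{4008} = 17911 - \frac{204289}{4008} = \frac{71582999}{4008}$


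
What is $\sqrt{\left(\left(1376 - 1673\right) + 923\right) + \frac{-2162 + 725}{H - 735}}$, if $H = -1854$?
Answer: $\frac{\sqrt{466638771}}{863} \approx 25.031$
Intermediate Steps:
$\sqrt{\left(\left(1376 - 1673\right) + 923\right) + \frac{-2162 + 725}{H - 735}} = \sqrt{\left(\left(1376 - 1673\right) + 923\right) + \frac{-2162 + 725}{-1854 - 735}} = \sqrt{\left(-297 + 923\right) - \frac{1437}{-2589}} = \sqrt{626 - - \frac{479}{863}} = \sqrt{626 + \frac{479}{863}} = \sqrt{\frac{540717}{863}} = \frac{\sqrt{466638771}}{863}$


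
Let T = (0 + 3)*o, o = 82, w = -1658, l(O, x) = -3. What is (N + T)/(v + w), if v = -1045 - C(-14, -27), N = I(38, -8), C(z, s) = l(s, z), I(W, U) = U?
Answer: -119/1350 ≈ -0.088148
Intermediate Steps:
C(z, s) = -3
N = -8
v = -1042 (v = -1045 - 1*(-3) = -1045 + 3 = -1042)
T = 246 (T = (0 + 3)*82 = 3*82 = 246)
(N + T)/(v + w) = (-8 + 246)/(-1042 - 1658) = 238/(-2700) = 238*(-1/2700) = -119/1350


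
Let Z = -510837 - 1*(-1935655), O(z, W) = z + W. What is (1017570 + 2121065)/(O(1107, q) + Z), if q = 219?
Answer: 3138635/1426144 ≈ 2.2008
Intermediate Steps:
O(z, W) = W + z
Z = 1424818 (Z = -510837 + 1935655 = 1424818)
(1017570 + 2121065)/(O(1107, q) + Z) = (1017570 + 2121065)/((219 + 1107) + 1424818) = 3138635/(1326 + 1424818) = 3138635/1426144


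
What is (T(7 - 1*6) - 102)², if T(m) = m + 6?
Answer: 9025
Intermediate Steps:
T(m) = 6 + m
(T(7 - 1*6) - 102)² = ((6 + (7 - 1*6)) - 102)² = ((6 + (7 - 6)) - 102)² = ((6 + 1) - 102)² = (7 - 102)² = (-95)² = 9025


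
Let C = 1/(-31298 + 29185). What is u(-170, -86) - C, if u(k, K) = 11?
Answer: 23244/2113 ≈ 11.000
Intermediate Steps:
C = -1/2113 (C = 1/(-2113) = -1/2113 ≈ -0.00047326)
u(-170, -86) - C = 11 - 1*(-1/2113) = 11 + 1/2113 = 23244/2113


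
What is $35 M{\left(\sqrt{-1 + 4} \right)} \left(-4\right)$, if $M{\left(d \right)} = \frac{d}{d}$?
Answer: $-140$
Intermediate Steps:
$M{\left(d \right)} = 1$
$35 M{\left(\sqrt{-1 + 4} \right)} \left(-4\right) = 35 \cdot 1 \left(-4\right) = 35 \left(-4\right) = -140$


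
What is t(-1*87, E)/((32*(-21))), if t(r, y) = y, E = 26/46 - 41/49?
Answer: 51/126224 ≈ 0.00040404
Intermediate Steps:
E = -306/1127 (E = 26*(1/46) - 41*1/49 = 13/23 - 41/49 = -306/1127 ≈ -0.27152)
t(-1*87, E)/((32*(-21))) = -306/(1127*(32*(-21))) = -306/1127/(-672) = -306/1127*(-1/672) = 51/126224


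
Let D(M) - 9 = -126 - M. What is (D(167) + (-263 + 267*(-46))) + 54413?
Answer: 41584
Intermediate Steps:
D(M) = -117 - M (D(M) = 9 + (-126 - M) = -117 - M)
(D(167) + (-263 + 267*(-46))) + 54413 = ((-117 - 1*167) + (-263 + 267*(-46))) + 54413 = ((-117 - 167) + (-263 - 12282)) + 54413 = (-284 - 12545) + 54413 = -12829 + 54413 = 41584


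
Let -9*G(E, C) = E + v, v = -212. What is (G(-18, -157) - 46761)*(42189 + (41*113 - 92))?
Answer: -19655525870/9 ≈ -2.1839e+9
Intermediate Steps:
G(E, C) = 212/9 - E/9 (G(E, C) = -(E - 212)/9 = -(-212 + E)/9 = 212/9 - E/9)
(G(-18, -157) - 46761)*(42189 + (41*113 - 92)) = ((212/9 - 1/9*(-18)) - 46761)*(42189 + (41*113 - 92)) = ((212/9 + 2) - 46761)*(42189 + (4633 - 92)) = (230/9 - 46761)*(42189 + 4541) = -420619/9*46730 = -19655525870/9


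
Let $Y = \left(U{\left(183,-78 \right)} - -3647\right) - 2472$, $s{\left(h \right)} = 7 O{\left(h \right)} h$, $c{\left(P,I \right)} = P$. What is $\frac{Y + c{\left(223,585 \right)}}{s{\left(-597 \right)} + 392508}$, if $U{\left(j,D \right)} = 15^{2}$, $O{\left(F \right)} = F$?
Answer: $\frac{541}{962457} \approx 0.0005621$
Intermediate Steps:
$U{\left(j,D \right)} = 225$
$s{\left(h \right)} = 7 h^{2}$ ($s{\left(h \right)} = 7 h h = 7 h^{2}$)
$Y = 1400$ ($Y = \left(225 - -3647\right) - 2472 = \left(225 + 3647\right) - 2472 = 3872 - 2472 = 1400$)
$\frac{Y + c{\left(223,585 \right)}}{s{\left(-597 \right)} + 392508} = \frac{1400 + 223}{7 \left(-597\right)^{2} + 392508} = \frac{1623}{7 \cdot 356409 + 392508} = \frac{1623}{2494863 + 392508} = \frac{1623}{2887371} = 1623 \cdot \frac{1}{2887371} = \frac{541}{962457}$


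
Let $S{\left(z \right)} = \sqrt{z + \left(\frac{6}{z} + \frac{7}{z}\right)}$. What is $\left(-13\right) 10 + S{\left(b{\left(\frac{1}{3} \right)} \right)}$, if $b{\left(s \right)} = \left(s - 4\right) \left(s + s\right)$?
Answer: $-130 + \frac{i \sqrt{33814}}{66} \approx -130.0 + 2.7861 i$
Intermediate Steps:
$b{\left(s \right)} = 2 s \left(-4 + s\right)$ ($b{\left(s \right)} = \left(-4 + s\right) 2 s = 2 s \left(-4 + s\right)$)
$S{\left(z \right)} = \sqrt{z + \frac{13}{z}}$
$\left(-13\right) 10 + S{\left(b{\left(\frac{1}{3} \right)} \right)} = \left(-13\right) 10 + \sqrt{\frac{2 \left(-4 + \frac{1}{3}\right)}{3} + \frac{13}{2 \cdot \frac{1}{3} \left(-4 + \frac{1}{3}\right)}} = -130 + \sqrt{2 \cdot \frac{1}{3} \left(-4 + \frac{1}{3}\right) + \frac{13}{2 \cdot \frac{1}{3} \left(-4 + \frac{1}{3}\right)}} = -130 + \sqrt{2 \cdot \frac{1}{3} \left(- \frac{11}{3}\right) + \frac{13}{2 \cdot \frac{1}{3} \left(- \frac{11}{3}\right)}} = -130 + \sqrt{- \frac{22}{9} + \frac{13}{- \frac{22}{9}}} = -130 + \sqrt{- \frac{22}{9} + 13 \left(- \frac{9}{22}\right)} = -130 + \sqrt{- \frac{22}{9} - \frac{117}{22}} = -130 + \sqrt{- \frac{1537}{198}} = -130 + \frac{i \sqrt{33814}}{66}$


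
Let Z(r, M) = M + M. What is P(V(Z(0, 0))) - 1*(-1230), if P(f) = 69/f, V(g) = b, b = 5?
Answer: 6219/5 ≈ 1243.8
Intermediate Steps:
Z(r, M) = 2*M
V(g) = 5
P(V(Z(0, 0))) - 1*(-1230) = 69/5 - 1*(-1230) = 69*(⅕) + 1230 = 69/5 + 1230 = 6219/5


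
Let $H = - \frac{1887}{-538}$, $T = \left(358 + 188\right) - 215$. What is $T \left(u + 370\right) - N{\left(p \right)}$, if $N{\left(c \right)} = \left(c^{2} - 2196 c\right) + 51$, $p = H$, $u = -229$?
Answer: $\frac{15719710887}{289444} \approx 54310.0$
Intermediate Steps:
$T = 331$ ($T = 546 - 215 = 331$)
$H = \frac{1887}{538}$ ($H = \left(-1887\right) \left(- \frac{1}{538}\right) = \frac{1887}{538} \approx 3.5074$)
$p = \frac{1887}{538} \approx 3.5074$
$N{\left(c \right)} = 51 + c^{2} - 2196 c$
$T \left(u + 370\right) - N{\left(p \right)} = 331 \left(-229 + 370\right) - \left(51 + \left(\frac{1887}{538}\right)^{2} - \frac{2071926}{269}\right) = 331 \cdot 141 - \left(51 + \frac{3560769}{289444} - \frac{2071926}{269}\right) = 46671 - - \frac{2211069963}{289444} = 46671 + \frac{2211069963}{289444} = \frac{15719710887}{289444}$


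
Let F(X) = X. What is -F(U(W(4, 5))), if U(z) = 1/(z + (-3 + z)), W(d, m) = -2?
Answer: ⅐ ≈ 0.14286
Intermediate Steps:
U(z) = 1/(-3 + 2*z)
-F(U(W(4, 5))) = -1/(-3 + 2*(-2)) = -1/(-3 - 4) = -1/(-7) = -1*(-⅐) = ⅐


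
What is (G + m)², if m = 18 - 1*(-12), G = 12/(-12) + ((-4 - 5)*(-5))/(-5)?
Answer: 400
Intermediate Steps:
G = -10 (G = 12*(-1/12) - 9*(-5)*(-⅕) = -1 + 45*(-⅕) = -1 - 9 = -10)
m = 30 (m = 18 + 12 = 30)
(G + m)² = (-10 + 30)² = 20² = 400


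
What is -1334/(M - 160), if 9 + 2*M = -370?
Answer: 2668/699 ≈ 3.8169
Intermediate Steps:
M = -379/2 (M = -9/2 + (½)*(-370) = -9/2 - 185 = -379/2 ≈ -189.50)
-1334/(M - 160) = -1334/(-379/2 - 160) = -1334/(-699/2) = -1334*(-2/699) = 2668/699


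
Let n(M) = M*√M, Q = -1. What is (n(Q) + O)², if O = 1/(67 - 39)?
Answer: (1 - 28*I)²/784 ≈ -0.99872 - 0.071429*I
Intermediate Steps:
n(M) = M^(3/2)
O = 1/28 ≈ 0.035714
(n(Q) + O)² = ((-1)^(3/2) + 1/28)² = (-I + 1/28)² = (1/28 - I)²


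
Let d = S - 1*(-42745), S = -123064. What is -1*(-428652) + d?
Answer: 348333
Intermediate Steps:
d = -80319 (d = -123064 - 1*(-42745) = -123064 + 42745 = -80319)
-1*(-428652) + d = -1*(-428652) - 80319 = 428652 - 80319 = 348333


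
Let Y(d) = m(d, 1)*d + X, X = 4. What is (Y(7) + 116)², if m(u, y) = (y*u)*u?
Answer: 214369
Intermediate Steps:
m(u, y) = y*u² (m(u, y) = (u*y)*u = y*u²)
Y(d) = 4 + d³ (Y(d) = (1*d²)*d + 4 = d²*d + 4 = d³ + 4 = 4 + d³)
(Y(7) + 116)² = ((4 + 7³) + 116)² = ((4 + 343) + 116)² = (347 + 116)² = 463² = 214369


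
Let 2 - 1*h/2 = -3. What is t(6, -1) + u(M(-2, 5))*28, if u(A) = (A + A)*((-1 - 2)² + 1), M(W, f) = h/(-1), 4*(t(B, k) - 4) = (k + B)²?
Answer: -22359/4 ≈ -5589.8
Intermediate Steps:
h = 10 (h = 4 - 2*(-3) = 4 + 6 = 10)
t(B, k) = 4 + (B + k)²/4 (t(B, k) = 4 + (k + B)²/4 = 4 + (B + k)²/4)
M(W, f) = -10 (M(W, f) = 10/(-1) = 10*(-1) = -10)
u(A) = 20*A (u(A) = (2*A)*((-3)² + 1) = (2*A)*(9 + 1) = (2*A)*10 = 20*A)
t(6, -1) + u(M(-2, 5))*28 = (4 + (6 - 1)²/4) + (20*(-10))*28 = (4 + (¼)*5²) - 200*28 = (4 + (¼)*25) - 5600 = (4 + 25/4) - 5600 = 41/4 - 5600 = -22359/4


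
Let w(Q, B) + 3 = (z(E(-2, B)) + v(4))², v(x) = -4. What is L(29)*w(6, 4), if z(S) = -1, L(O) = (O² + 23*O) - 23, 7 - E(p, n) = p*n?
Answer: 32670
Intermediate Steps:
E(p, n) = 7 - n*p (E(p, n) = 7 - p*n = 7 - n*p)
L(O) = -23 + O² + 23*O
w(Q, B) = 22 (w(Q, B) = -3 + (-1 - 4)² = -3 + (-5)² = -3 + 25 = 22)
L(29)*w(6, 4) = (-23 + 29² + 23*29)*22 = (-23 + 841 + 667)*22 = 1485*22 = 32670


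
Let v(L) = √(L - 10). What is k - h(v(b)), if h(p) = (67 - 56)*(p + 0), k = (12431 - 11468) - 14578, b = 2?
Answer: -13615 - 22*I*√2 ≈ -13615.0 - 31.113*I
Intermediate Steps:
v(L) = √(-10 + L)
k = -13615 (k = 963 - 14578 = -13615)
h(p) = 11*p
k - h(v(b)) = -13615 - 11*√(-10 + 2) = -13615 - 11*√(-8) = -13615 - 11*2*I*√2 = -13615 - 22*I*√2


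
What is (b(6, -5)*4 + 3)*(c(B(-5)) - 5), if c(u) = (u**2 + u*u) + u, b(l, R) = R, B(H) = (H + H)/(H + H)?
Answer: 34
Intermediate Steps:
B(H) = 1 (B(H) = (2*H)/((2*H)) = (2*H)*(1/(2*H)) = 1)
c(u) = u + 2*u**2 (c(u) = (u**2 + u**2) + u = 2*u**2 + u = u + 2*u**2)
(b(6, -5)*4 + 3)*(c(B(-5)) - 5) = (-5*4 + 3)*(1*(1 + 2*1) - 5) = (-20 + 3)*(1*(1 + 2) - 5) = -17*(1*3 - 5) = -17*(3 - 5) = -17*(-2) = 34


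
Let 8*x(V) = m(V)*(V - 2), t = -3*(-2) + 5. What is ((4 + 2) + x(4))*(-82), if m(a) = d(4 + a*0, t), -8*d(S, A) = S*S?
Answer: -451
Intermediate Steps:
t = 11 (t = 6 + 5 = 11)
d(S, A) = -S²/8 (d(S, A) = -S*S/8 = -S²/8)
m(a) = -2 (m(a) = -(4 + a*0)²/8 = -(4 + 0)²/8 = -⅛*4² = -⅛*16 = -2)
x(V) = ½ - V/4 (x(V) = (-2*(V - 2))/8 = (-2*(-2 + V))/8 = (4 - 2*V)/8 = ½ - V/4)
((4 + 2) + x(4))*(-82) = ((4 + 2) + (½ - ¼*4))*(-82) = (6 + (½ - 1))*(-82) = (6 - ½)*(-82) = (11/2)*(-82) = -451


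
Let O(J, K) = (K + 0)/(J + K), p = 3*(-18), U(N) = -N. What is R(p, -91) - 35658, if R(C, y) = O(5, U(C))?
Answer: -2103768/59 ≈ -35657.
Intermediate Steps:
p = -54
O(J, K) = K/(J + K)
R(C, y) = -C/(5 - C) (R(C, y) = (-C)/(5 - C) = -C/(5 - C))
R(p, -91) - 35658 = -54/(-5 - 54) - 35658 = -54/(-59) - 35658 = -54*(-1/59) - 35658 = 54/59 - 35658 = -2103768/59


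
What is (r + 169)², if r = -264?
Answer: 9025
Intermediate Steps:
(r + 169)² = (-264 + 169)² = (-95)² = 9025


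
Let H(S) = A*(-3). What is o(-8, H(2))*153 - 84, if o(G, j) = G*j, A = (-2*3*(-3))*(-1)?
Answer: -66180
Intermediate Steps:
A = -18 (A = -6*(-3)*(-1) = 18*(-1) = -18)
H(S) = 54 (H(S) = -18*(-3) = 54)
o(-8, H(2))*153 - 84 = -8*54*153 - 84 = -432*153 - 84 = -66096 - 84 = -66180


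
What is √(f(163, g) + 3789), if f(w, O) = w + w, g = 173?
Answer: √4115 ≈ 64.148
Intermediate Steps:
f(w, O) = 2*w
√(f(163, g) + 3789) = √(2*163 + 3789) = √(326 + 3789) = √4115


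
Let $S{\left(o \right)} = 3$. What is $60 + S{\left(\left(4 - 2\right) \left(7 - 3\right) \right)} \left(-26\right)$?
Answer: $-18$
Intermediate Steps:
$60 + S{\left(\left(4 - 2\right) \left(7 - 3\right) \right)} \left(-26\right) = 60 + 3 \left(-26\right) = 60 - 78 = -18$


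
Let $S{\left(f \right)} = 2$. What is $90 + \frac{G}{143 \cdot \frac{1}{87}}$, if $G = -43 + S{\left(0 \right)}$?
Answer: $\frac{9303}{143} \approx 65.056$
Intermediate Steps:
$G = -41$ ($G = -43 + 2 = -41$)
$90 + \frac{G}{143 \cdot \frac{1}{87}} = 90 - \frac{41}{143 \cdot \frac{1}{87}} = 90 - \frac{41}{\frac{143}{87}} = 90 - \frac{3567}{143} = \frac{9303}{143}$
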